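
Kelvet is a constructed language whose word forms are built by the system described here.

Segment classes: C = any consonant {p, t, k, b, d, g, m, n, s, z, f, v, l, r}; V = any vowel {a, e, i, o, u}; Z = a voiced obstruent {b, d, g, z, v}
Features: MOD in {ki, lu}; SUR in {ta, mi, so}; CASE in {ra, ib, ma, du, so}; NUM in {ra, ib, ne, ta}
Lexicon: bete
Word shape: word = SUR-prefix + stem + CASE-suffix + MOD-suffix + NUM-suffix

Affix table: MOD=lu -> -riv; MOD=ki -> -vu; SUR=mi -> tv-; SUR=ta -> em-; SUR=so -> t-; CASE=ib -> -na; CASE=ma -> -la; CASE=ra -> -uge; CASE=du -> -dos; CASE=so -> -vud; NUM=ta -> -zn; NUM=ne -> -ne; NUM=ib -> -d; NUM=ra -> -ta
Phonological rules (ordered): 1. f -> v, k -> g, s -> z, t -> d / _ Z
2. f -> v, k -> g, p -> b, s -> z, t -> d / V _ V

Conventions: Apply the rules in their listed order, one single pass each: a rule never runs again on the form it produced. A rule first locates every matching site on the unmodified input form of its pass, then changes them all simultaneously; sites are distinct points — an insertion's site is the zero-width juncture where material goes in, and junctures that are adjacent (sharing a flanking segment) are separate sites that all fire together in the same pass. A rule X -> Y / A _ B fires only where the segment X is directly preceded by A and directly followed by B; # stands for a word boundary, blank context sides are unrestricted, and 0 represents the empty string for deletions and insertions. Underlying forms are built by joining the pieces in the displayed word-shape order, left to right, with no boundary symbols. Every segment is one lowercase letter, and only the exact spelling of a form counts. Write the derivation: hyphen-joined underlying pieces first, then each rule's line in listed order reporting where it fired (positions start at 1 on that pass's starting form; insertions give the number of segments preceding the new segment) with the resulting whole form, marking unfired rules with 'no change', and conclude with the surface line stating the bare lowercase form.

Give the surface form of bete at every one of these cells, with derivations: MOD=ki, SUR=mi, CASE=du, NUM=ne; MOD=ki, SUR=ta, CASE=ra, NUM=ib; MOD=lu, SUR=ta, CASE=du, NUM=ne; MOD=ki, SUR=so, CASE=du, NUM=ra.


cell MOD=ki, SUR=mi, CASE=du, NUM=ne:
underlying: tv-bete-dos-vu-ne
1. f -> v, k -> g, s -> z, t -> d / _ Z: fires at position(s) 1, 9: dvbetedozvune
2. f -> v, k -> g, p -> b, s -> z, t -> d / V _ V: fires at position(s) 5: dvbededozvune
surface: dvbededozvune

cell MOD=ki, SUR=ta, CASE=ra, NUM=ib:
underlying: em-bete-uge-vu-d
1. f -> v, k -> g, s -> z, t -> d / _ Z: no change
2. f -> v, k -> g, p -> b, s -> z, t -> d / V _ V: fires at position(s) 5: embedeugevud
surface: embedeugevud

cell MOD=lu, SUR=ta, CASE=du, NUM=ne:
underlying: em-bete-dos-riv-ne
1. f -> v, k -> g, s -> z, t -> d / _ Z: no change
2. f -> v, k -> g, p -> b, s -> z, t -> d / V _ V: fires at position(s) 5: embededosrivne
surface: embededosrivne

cell MOD=ki, SUR=so, CASE=du, NUM=ra:
underlying: t-bete-dos-vu-ta
1. f -> v, k -> g, s -> z, t -> d / _ Z: fires at position(s) 1, 8: dbetedozvuta
2. f -> v, k -> g, p -> b, s -> z, t -> d / V _ V: fires at position(s) 4, 11: dbededozvuda
surface: dbededozvuda


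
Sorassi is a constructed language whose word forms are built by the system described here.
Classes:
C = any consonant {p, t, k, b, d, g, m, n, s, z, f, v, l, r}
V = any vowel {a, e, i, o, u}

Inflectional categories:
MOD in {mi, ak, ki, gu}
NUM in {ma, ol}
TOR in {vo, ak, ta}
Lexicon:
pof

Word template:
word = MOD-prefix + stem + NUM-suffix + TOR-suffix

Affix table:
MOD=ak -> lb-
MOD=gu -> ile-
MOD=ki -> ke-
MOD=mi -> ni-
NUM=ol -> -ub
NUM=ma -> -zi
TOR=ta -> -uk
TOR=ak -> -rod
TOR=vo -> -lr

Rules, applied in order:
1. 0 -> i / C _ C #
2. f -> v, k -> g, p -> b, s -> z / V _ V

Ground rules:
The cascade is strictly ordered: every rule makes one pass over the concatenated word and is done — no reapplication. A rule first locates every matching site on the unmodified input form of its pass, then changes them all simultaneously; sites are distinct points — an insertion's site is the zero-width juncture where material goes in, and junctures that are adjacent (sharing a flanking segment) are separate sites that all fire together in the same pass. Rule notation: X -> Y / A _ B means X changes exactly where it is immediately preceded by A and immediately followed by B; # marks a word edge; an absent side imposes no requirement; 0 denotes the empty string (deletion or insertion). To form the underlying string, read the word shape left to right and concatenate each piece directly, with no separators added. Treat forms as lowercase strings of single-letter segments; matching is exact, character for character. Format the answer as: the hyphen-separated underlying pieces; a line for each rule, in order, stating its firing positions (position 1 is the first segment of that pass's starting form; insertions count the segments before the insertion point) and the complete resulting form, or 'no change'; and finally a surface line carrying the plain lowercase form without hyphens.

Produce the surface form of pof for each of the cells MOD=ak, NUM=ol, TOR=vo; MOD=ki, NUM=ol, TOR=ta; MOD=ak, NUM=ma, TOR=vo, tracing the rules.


cell MOD=ak, NUM=ol, TOR=vo:
underlying: lb-pof-ub-lr
1. 0 -> i / C _ C #: inserts after position(s) 8: lbpofublir
2. f -> v, k -> g, p -> b, s -> z / V _ V: fires at position(s) 5: lbpovublir
surface: lbpovublir

cell MOD=ki, NUM=ol, TOR=ta:
underlying: ke-pof-ub-uk
1. 0 -> i / C _ C #: no change
2. f -> v, k -> g, p -> b, s -> z / V _ V: fires at position(s) 3, 5: kebovubuk
surface: kebovubuk

cell MOD=ak, NUM=ma, TOR=vo:
underlying: lb-pof-zi-lr
1. 0 -> i / C _ C #: inserts after position(s) 8: lbpofzilir
2. f -> v, k -> g, p -> b, s -> z / V _ V: no change
surface: lbpofzilir


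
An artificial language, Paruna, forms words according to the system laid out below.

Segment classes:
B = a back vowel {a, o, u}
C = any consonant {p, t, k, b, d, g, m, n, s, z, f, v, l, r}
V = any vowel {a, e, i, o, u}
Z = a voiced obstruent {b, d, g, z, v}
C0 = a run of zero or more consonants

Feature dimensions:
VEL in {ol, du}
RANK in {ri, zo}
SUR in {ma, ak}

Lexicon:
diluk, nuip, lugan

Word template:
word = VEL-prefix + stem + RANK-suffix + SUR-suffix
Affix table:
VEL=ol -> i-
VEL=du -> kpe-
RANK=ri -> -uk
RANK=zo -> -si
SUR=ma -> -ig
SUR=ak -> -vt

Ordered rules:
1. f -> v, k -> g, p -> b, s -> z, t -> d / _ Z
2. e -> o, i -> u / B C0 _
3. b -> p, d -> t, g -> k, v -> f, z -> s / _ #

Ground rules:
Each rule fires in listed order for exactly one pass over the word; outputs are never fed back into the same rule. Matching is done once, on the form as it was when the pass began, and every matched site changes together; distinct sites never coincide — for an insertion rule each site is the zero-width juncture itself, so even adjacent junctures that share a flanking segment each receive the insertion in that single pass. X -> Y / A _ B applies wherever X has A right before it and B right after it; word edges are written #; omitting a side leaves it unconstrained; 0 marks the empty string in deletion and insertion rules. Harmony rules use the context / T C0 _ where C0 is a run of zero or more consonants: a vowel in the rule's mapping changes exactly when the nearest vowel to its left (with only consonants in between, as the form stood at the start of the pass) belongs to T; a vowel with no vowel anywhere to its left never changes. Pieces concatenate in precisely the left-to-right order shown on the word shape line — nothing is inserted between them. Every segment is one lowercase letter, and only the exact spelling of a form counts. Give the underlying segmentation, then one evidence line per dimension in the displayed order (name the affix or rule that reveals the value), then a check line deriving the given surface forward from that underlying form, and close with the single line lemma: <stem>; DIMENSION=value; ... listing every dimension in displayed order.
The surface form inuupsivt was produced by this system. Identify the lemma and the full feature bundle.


underlying: i-nuip-si-vt
VEL=ol - signalled by the affix i-
RANK=zo - signalled by the affix -si
SUR=ak - signalled by the affix -vt
check: inuipsivt -> inuipsivt -> inuupsivt -> inuupsivt
lemma: nuip; VEL=ol; RANK=zo; SUR=ak


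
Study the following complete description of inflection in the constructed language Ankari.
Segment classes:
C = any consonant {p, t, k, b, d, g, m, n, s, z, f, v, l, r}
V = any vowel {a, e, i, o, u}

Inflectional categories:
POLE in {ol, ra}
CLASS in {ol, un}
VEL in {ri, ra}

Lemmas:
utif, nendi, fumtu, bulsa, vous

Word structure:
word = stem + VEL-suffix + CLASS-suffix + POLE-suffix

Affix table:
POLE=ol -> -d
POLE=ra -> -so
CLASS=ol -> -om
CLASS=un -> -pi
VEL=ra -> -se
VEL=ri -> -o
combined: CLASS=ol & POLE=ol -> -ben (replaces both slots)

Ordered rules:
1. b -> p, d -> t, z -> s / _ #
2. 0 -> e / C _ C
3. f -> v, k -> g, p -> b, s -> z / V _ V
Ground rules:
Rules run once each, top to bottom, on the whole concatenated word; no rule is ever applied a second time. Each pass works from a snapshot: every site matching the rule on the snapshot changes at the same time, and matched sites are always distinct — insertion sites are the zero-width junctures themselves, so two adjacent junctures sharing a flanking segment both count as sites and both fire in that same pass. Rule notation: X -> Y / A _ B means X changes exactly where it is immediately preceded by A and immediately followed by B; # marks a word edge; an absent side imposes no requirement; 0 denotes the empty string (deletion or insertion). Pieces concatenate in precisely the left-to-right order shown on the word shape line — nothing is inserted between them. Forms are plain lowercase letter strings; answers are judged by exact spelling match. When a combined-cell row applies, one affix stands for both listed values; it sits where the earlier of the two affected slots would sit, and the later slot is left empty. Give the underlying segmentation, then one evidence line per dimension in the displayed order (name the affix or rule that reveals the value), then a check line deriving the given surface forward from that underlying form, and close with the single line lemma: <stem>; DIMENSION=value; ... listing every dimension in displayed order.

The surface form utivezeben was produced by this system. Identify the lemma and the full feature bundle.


underlying: utif-se-ben
POLE=ol - signalled by the combined affix row
CLASS=ol - signalled by the combined affix row
VEL=ra - signalled by the affix -se
check: utifseben -> utifseben -> utifeseben -> utivezeben
lemma: utif; POLE=ol; CLASS=ol; VEL=ra


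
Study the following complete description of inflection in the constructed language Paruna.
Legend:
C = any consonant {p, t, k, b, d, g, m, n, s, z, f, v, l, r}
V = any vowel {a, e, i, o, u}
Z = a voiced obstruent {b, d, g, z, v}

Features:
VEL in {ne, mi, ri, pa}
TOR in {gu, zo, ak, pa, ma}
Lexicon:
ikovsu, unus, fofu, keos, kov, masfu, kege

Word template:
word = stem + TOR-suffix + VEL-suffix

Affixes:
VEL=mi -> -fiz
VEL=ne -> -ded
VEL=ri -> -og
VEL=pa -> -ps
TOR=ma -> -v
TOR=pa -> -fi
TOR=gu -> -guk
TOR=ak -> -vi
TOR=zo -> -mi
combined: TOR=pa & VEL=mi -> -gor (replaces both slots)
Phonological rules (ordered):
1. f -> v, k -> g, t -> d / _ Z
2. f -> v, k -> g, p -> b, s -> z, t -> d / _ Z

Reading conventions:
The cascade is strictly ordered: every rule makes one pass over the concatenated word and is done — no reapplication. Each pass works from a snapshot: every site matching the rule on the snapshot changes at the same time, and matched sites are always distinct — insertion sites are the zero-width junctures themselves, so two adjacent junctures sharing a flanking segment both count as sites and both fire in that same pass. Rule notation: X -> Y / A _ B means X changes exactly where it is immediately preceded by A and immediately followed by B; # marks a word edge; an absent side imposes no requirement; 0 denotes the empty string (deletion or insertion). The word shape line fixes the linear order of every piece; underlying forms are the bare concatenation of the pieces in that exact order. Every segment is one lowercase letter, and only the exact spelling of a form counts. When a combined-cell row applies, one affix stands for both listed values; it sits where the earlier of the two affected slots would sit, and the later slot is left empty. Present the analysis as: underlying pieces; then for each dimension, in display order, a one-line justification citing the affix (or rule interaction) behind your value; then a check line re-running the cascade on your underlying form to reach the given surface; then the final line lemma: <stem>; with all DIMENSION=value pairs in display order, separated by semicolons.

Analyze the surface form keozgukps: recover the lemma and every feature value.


underlying: keos-guk-ps
VEL=pa - signalled by the affix -ps
TOR=gu - signalled by the affix -guk
check: keosgukps -> keosgukps -> keozgukps
lemma: keos; VEL=pa; TOR=gu


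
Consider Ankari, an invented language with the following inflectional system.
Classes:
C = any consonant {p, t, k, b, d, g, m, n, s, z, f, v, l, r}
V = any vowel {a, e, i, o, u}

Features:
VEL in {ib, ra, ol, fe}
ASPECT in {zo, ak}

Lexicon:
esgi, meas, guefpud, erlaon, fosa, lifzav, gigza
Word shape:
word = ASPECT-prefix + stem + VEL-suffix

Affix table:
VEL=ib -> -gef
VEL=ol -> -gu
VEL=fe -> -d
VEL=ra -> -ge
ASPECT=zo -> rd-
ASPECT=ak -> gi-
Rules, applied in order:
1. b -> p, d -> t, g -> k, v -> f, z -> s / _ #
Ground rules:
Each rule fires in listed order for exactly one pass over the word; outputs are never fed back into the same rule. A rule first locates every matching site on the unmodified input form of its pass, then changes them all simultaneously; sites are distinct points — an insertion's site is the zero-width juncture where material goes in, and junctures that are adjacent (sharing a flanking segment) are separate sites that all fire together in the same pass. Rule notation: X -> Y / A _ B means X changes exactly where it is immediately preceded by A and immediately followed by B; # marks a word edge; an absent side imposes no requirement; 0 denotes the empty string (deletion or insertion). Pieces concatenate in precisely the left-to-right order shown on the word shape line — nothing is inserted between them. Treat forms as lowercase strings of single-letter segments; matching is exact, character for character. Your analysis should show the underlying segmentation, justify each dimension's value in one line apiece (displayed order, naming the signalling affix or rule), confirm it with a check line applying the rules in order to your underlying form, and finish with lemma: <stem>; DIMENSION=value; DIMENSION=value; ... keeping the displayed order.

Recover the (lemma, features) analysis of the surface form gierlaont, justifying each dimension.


underlying: gi-erlaon-d
VEL=fe - signalled by the affix -d
ASPECT=ak - signalled by the affix gi-
check: gierlaond -> gierlaont
lemma: erlaon; VEL=fe; ASPECT=ak


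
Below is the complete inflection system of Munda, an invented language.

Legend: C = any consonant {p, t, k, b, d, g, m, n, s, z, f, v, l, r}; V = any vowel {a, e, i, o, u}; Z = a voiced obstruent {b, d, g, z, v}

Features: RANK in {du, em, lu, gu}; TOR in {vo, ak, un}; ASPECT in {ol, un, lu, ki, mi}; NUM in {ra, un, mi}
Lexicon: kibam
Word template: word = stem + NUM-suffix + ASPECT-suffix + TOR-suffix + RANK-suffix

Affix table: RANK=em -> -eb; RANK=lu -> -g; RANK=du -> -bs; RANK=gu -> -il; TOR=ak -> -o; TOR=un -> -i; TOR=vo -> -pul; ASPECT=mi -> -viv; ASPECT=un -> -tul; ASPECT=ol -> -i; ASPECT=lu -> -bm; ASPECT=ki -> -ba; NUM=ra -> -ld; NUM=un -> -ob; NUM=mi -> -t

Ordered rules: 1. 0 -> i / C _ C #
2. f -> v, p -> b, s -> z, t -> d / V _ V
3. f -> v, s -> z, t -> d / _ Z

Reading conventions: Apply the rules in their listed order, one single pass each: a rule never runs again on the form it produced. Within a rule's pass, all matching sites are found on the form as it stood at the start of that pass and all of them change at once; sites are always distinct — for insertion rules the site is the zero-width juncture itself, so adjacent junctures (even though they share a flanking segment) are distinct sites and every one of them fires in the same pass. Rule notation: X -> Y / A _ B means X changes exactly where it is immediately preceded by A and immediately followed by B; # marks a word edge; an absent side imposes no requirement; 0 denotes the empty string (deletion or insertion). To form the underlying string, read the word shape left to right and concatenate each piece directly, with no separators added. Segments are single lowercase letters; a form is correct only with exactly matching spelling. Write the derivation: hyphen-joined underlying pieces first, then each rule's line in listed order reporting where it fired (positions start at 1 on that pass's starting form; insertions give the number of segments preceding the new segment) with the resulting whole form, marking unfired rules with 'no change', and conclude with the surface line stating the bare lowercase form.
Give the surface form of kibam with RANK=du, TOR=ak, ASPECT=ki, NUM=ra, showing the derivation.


underlying: kibam-ld-ba-o-bs
1. 0 -> i / C _ C #: inserts after position(s) 11: kibamldbaobis
2. f -> v, p -> b, s -> z, t -> d / V _ V: no change
3. f -> v, s -> z, t -> d / _ Z: no change
surface: kibamldbaobis


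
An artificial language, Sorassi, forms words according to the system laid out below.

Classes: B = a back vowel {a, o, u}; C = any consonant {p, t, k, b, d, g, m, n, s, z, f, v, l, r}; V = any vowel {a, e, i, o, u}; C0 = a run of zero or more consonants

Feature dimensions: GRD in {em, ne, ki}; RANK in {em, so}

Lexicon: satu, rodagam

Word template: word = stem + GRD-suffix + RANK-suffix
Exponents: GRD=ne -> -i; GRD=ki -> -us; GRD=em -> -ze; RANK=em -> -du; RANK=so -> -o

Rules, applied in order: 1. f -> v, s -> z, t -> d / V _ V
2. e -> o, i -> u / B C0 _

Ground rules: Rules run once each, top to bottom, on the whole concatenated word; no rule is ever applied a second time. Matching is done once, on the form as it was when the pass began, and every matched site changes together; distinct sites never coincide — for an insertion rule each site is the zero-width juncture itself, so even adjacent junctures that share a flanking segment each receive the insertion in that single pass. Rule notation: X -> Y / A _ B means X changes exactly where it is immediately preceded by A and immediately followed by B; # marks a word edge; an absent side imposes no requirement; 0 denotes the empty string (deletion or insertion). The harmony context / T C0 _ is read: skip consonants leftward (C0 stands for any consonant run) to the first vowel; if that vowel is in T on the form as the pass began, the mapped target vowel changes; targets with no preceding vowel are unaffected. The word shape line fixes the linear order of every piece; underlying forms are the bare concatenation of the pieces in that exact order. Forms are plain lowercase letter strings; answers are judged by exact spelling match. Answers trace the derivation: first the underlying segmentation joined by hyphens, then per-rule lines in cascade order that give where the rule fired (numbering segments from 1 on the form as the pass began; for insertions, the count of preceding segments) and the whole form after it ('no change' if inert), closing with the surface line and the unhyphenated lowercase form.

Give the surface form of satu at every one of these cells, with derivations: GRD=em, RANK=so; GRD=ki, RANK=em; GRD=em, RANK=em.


cell GRD=em, RANK=so:
underlying: satu-ze-o
1. f -> v, s -> z, t -> d / V _ V: fires at position(s) 3: saduzeo
2. e -> o, i -> u / B C0 _: fires at position(s) 6: saduzoo
surface: saduzoo

cell GRD=ki, RANK=em:
underlying: satu-us-du
1. f -> v, s -> z, t -> d / V _ V: fires at position(s) 3: saduusdu
2. e -> o, i -> u / B C0 _: no change
surface: saduusdu

cell GRD=em, RANK=em:
underlying: satu-ze-du
1. f -> v, s -> z, t -> d / V _ V: fires at position(s) 3: saduzedu
2. e -> o, i -> u / B C0 _: fires at position(s) 6: saduzodu
surface: saduzodu


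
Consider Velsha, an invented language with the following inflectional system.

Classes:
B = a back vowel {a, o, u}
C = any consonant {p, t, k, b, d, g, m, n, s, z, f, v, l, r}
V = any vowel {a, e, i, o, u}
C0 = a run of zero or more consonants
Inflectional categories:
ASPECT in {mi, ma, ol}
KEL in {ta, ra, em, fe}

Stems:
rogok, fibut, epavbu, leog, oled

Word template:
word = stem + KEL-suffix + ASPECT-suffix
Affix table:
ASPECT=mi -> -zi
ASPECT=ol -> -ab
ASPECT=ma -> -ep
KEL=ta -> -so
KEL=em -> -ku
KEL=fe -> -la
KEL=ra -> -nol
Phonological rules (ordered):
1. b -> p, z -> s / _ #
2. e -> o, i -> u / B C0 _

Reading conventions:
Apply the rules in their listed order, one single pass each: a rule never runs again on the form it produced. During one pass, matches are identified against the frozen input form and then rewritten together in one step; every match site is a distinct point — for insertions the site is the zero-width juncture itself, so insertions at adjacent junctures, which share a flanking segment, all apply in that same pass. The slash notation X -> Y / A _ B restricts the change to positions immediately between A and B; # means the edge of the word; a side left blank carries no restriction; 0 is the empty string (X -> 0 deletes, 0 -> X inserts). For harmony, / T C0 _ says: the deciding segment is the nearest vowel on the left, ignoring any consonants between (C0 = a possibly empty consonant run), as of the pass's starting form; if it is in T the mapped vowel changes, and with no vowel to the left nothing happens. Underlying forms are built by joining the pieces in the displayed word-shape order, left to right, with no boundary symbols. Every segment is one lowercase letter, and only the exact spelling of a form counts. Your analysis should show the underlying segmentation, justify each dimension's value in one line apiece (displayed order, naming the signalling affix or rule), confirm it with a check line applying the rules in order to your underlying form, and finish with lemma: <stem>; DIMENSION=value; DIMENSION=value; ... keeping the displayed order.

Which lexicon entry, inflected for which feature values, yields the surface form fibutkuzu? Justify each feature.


underlying: fibut-ku-zi
ASPECT=mi - signalled by the affix -zi
KEL=em - signalled by the affix -ku
check: fibutkuzi -> fibutkuzi -> fibutkuzu
lemma: fibut; ASPECT=mi; KEL=em


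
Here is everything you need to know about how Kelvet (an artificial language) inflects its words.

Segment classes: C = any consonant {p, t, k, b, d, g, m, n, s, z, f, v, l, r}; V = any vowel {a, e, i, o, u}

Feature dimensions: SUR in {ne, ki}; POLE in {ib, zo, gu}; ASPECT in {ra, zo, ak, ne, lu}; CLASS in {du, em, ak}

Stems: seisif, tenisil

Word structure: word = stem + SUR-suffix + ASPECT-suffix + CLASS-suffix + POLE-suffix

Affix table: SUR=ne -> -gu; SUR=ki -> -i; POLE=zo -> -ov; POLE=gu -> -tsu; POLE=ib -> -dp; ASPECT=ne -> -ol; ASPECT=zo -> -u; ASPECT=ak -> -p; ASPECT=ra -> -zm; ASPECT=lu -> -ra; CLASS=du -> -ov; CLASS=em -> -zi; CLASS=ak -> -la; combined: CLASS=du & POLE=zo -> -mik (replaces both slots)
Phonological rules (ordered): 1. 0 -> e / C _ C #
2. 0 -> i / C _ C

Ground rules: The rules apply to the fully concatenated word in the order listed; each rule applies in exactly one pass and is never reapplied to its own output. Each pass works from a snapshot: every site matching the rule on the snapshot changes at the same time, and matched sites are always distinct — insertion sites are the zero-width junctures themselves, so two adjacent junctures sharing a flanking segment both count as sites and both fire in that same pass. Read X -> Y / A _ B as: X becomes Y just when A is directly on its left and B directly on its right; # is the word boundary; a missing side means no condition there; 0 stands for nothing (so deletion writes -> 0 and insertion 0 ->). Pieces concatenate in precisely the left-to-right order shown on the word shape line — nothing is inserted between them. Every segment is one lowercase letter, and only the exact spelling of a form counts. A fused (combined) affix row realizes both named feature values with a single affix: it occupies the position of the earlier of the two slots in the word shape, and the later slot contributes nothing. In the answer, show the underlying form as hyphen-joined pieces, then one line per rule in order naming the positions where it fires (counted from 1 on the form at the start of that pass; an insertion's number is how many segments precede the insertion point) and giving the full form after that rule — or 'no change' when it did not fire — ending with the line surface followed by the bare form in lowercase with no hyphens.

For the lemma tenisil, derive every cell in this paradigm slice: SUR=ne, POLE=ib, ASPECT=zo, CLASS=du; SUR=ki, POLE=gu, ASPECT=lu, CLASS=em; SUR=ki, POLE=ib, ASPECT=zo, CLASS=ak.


cell SUR=ne, POLE=ib, ASPECT=zo, CLASS=du:
underlying: tenisil-gu-u-ov-dp
1. 0 -> e / C _ C #: inserts after position(s) 13: tenisilguuovdep
2. 0 -> i / C _ C: inserts after position(s) 7, 12: tenisiliguuovidep
surface: tenisiliguuovidep

cell SUR=ki, POLE=gu, ASPECT=lu, CLASS=em:
underlying: tenisil-i-ra-zi-tsu
1. 0 -> e / C _ C #: no change
2. 0 -> i / C _ C: inserts after position(s) 13: tenisilirazitisu
surface: tenisilirazitisu

cell SUR=ki, POLE=ib, ASPECT=zo, CLASS=ak:
underlying: tenisil-i-u-la-dp
1. 0 -> e / C _ C #: inserts after position(s) 12: tenisiliuladep
2. 0 -> i / C _ C: no change
surface: tenisiliuladep


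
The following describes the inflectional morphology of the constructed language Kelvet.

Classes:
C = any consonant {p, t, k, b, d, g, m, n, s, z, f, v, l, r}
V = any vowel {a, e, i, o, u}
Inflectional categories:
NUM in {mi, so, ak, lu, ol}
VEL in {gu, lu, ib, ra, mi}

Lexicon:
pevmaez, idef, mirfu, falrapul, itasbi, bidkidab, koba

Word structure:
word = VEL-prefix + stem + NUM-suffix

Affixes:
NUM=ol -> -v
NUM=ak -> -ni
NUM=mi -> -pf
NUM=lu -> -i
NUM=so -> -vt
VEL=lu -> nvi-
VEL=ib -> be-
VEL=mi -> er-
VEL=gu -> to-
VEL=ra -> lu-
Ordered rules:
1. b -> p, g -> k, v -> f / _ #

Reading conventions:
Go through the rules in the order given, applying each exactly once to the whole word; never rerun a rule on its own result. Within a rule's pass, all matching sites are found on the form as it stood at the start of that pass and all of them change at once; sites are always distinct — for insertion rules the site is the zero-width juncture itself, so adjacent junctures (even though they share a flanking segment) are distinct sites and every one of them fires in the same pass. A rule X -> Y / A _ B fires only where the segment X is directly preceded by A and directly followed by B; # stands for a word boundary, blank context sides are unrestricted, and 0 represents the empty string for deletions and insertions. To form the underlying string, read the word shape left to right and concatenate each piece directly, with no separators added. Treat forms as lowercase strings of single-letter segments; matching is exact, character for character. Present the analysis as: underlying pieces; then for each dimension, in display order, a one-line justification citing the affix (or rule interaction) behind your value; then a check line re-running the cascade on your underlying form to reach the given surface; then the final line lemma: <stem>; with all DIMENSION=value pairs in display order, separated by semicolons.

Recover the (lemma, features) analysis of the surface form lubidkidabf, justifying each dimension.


underlying: lu-bidkidab-v
NUM=ol - signalled by the affix -v
VEL=ra - signalled by the affix lu-
check: lubidkidabv -> lubidkidabf
lemma: bidkidab; NUM=ol; VEL=ra


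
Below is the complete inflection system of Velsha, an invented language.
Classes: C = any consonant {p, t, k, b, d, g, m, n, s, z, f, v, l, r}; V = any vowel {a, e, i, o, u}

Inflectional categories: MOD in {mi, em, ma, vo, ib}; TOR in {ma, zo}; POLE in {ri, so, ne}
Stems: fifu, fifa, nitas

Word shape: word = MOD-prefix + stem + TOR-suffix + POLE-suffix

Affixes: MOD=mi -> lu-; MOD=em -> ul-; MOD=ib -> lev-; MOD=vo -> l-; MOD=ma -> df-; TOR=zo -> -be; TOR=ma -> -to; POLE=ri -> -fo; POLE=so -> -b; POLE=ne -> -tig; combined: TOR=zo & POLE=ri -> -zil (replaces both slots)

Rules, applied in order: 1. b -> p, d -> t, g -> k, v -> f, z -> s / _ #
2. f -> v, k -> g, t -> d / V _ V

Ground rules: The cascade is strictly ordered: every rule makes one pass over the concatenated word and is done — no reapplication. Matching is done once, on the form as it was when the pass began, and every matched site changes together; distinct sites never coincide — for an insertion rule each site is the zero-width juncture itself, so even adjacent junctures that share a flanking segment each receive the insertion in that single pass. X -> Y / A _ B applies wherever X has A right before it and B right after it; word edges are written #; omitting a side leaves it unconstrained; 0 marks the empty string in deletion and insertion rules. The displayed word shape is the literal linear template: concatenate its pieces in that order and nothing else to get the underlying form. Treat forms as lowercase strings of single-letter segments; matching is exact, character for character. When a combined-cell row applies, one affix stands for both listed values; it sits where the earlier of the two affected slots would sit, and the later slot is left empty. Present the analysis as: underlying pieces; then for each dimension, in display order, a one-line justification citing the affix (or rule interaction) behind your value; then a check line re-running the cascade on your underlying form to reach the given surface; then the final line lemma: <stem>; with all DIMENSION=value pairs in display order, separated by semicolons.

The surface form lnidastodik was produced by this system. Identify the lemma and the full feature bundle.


underlying: l-nitas-to-tig
MOD=vo - signalled by the affix l-
TOR=ma - signalled by the affix -to
POLE=ne - signalled by the affix -tig
check: lnitastotig -> lnitastotik -> lnidastodik
lemma: nitas; MOD=vo; TOR=ma; POLE=ne


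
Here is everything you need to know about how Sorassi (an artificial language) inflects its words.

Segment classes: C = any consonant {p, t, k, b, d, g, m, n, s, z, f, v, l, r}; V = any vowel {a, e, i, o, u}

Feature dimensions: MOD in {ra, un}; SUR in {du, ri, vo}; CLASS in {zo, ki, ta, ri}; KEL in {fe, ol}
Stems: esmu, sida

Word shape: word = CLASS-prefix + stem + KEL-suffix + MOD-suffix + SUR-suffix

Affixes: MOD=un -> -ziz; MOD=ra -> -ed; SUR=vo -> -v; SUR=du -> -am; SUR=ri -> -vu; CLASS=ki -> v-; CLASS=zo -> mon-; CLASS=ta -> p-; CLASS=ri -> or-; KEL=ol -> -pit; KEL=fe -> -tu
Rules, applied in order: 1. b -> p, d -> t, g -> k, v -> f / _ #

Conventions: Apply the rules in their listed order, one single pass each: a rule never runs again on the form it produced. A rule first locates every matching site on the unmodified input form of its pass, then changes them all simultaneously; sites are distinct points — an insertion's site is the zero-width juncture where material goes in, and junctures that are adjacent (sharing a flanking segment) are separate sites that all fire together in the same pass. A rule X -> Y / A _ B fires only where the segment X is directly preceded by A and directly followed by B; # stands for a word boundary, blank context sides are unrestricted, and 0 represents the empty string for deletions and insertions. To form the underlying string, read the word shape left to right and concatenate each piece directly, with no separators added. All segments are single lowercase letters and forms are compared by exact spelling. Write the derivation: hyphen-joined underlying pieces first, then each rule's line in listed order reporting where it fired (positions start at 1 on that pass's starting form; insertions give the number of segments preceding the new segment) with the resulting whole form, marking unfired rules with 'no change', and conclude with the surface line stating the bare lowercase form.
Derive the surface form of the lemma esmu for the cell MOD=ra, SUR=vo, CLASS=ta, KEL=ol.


underlying: p-esmu-pit-ed-v
1. b -> p, d -> t, g -> k, v -> f / _ #: fires at position(s) 11: pesmupitedf
surface: pesmupitedf


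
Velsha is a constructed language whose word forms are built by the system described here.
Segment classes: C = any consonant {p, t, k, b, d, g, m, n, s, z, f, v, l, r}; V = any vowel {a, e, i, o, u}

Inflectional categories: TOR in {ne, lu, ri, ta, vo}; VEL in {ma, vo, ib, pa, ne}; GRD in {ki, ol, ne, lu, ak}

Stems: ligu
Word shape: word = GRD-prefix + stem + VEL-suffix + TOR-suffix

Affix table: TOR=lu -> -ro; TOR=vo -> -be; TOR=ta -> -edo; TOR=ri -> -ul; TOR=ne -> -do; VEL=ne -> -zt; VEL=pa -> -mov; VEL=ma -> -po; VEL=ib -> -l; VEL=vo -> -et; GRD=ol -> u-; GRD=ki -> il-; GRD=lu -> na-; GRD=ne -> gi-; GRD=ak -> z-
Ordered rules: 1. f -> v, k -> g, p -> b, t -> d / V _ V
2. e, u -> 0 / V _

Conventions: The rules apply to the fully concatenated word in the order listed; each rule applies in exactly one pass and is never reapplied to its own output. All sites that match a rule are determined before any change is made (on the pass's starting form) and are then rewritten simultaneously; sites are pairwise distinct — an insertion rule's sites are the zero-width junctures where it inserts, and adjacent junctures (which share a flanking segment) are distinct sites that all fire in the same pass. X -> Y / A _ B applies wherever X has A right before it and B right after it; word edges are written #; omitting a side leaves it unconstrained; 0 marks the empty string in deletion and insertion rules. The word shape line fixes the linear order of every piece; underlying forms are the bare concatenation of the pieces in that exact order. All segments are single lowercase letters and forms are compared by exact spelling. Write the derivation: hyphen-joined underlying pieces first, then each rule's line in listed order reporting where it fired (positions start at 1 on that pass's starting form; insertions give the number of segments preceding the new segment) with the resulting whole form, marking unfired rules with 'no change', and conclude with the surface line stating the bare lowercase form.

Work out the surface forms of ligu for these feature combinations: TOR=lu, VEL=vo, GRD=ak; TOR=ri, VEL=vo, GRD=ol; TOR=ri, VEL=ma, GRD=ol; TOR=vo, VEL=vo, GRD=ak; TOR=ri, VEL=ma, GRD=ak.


cell TOR=lu, VEL=vo, GRD=ak:
underlying: z-ligu-et-ro
1. f -> v, k -> g, p -> b, t -> d / V _ V: no change
2. e, u -> 0 / V _: fires at position(s) 6: zligutro
surface: zligutro

cell TOR=ri, VEL=vo, GRD=ol:
underlying: u-ligu-et-ul
1. f -> v, k -> g, p -> b, t -> d / V _ V: fires at position(s) 7: uliguedul
2. e, u -> 0 / V _: fires at position(s) 6: uligudul
surface: uligudul

cell TOR=ri, VEL=ma, GRD=ol:
underlying: u-ligu-po-ul
1. f -> v, k -> g, p -> b, t -> d / V _ V: fires at position(s) 6: uliguboul
2. e, u -> 0 / V _: fires at position(s) 8: uligubol
surface: uligubol

cell TOR=vo, VEL=vo, GRD=ak:
underlying: z-ligu-et-be
1. f -> v, k -> g, p -> b, t -> d / V _ V: no change
2. e, u -> 0 / V _: fires at position(s) 6: zligutbe
surface: zligutbe

cell TOR=ri, VEL=ma, GRD=ak:
underlying: z-ligu-po-ul
1. f -> v, k -> g, p -> b, t -> d / V _ V: fires at position(s) 6: zliguboul
2. e, u -> 0 / V _: fires at position(s) 8: zligubol
surface: zligubol


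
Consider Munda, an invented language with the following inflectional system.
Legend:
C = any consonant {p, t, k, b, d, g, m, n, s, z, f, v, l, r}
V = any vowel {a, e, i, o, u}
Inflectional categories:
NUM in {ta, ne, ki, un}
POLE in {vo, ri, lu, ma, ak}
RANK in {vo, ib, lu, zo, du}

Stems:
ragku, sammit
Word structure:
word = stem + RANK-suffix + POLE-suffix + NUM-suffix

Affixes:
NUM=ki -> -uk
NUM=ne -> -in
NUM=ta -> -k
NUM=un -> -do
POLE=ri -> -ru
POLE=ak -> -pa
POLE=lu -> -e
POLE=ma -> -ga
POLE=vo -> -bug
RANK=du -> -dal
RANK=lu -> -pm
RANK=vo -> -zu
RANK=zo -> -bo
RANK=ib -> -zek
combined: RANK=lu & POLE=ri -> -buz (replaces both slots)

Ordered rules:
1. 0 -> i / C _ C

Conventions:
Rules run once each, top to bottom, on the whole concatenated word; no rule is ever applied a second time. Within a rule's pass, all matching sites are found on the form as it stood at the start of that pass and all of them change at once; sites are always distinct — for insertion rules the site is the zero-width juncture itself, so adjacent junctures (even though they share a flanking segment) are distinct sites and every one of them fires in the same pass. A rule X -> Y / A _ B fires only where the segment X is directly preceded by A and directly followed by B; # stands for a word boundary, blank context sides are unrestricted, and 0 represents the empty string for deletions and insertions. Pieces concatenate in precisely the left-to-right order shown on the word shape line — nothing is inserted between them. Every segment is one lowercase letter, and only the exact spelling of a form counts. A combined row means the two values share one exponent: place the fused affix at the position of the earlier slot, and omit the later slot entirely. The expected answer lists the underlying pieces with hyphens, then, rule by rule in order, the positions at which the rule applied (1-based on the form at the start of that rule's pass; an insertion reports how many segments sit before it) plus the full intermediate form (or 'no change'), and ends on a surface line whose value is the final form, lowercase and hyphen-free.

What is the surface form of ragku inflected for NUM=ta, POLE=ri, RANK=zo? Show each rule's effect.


underlying: ragku-bo-ru-k
1. 0 -> i / C _ C: inserts after position(s) 3: ragikuboruk
surface: ragikuboruk


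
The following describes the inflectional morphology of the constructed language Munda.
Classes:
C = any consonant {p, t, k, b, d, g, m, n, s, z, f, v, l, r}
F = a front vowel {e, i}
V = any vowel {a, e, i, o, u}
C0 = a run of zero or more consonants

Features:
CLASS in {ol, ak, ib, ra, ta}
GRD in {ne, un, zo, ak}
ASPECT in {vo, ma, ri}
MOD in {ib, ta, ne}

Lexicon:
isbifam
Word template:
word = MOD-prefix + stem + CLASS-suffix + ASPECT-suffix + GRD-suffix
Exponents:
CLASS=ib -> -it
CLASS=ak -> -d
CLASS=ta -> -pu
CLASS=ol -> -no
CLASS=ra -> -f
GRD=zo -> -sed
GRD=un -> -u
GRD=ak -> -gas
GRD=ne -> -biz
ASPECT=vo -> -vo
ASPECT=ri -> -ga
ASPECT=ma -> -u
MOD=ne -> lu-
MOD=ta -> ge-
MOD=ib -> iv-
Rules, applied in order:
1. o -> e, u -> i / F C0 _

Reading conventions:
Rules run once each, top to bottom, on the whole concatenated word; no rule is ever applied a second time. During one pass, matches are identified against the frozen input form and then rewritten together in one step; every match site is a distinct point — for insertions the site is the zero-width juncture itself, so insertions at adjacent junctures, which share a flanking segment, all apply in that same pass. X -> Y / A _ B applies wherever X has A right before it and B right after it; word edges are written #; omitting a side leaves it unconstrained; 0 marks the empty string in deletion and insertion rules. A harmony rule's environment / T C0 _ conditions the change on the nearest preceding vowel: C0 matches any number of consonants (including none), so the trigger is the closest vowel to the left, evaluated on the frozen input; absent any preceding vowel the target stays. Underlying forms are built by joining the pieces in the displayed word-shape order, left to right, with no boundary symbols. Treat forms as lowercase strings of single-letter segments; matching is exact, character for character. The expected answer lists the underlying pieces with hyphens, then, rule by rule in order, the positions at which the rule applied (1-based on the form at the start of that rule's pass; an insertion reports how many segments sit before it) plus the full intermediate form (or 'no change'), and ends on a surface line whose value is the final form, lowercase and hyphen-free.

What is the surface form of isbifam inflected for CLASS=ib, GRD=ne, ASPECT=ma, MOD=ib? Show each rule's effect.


underlying: iv-isbifam-it-u-biz
1. o -> e, u -> i / F C0 _: fires at position(s) 12: ivisbifamitibiz
surface: ivisbifamitibiz
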